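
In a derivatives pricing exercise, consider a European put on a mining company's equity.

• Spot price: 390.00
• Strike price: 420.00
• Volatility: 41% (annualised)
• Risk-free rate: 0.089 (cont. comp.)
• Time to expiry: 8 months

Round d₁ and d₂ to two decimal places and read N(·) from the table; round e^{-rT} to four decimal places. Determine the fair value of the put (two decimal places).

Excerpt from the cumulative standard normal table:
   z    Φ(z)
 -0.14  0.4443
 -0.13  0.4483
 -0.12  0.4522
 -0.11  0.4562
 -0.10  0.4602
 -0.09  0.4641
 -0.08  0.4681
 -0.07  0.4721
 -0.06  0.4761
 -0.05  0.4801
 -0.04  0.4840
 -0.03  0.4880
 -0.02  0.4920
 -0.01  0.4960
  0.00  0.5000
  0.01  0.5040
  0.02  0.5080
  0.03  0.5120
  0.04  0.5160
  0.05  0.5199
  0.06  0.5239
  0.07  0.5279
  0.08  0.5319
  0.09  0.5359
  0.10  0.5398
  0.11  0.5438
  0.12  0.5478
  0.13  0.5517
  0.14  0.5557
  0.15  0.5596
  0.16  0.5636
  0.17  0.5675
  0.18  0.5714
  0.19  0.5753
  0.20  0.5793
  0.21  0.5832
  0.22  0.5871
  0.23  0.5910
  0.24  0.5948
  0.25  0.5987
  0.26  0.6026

54.48

T = 0.6667;  σ√T = 0.3348
d₁ = [ln(390/420) + (0.089 + 0.41²/2)·0.6667] / 0.3348 = [-0.0741 + 0.1154] / 0.3348 = 0.1232 ⇒ 0.12
d₂ = d₁ − σ√T = 0.1232 − 0.3348 = -0.2115 ⇒ -0.21
e^(−rT) = e^(−0.089·0.6667) = 0.9424
P = 420·0.9424·N(0.21) − 390·N(-0.12) = 420·0.9424·0.5832 − 390·0.4522 = 230.8352 − 176.3580 = 54.4772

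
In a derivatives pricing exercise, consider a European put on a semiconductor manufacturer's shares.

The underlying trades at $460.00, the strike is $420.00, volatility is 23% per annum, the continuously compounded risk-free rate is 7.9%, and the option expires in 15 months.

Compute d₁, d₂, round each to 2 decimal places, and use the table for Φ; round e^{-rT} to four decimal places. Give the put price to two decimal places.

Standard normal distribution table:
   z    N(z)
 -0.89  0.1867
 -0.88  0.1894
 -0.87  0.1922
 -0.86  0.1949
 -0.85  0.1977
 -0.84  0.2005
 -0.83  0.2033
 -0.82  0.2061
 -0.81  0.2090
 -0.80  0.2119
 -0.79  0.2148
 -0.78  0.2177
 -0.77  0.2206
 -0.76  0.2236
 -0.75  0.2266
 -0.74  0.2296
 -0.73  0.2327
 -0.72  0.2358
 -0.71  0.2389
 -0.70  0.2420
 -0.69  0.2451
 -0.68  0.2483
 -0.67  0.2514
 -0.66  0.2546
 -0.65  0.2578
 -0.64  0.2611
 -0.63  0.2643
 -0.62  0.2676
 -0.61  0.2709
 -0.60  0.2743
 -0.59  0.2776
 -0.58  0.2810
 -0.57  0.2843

$14.67

σ√T = 0.23 × 1.1180 = 0.2571
d₁ = [ln(460/420) + (0.079 + 0.23²/2)·1.25] / 0.2571 = [0.0910 + 0.1318] / 0.2571 = 0.8664 ⇒ 0.87
d₂ = d₁ − σ√T = 0.8664 − 0.2571 = 0.6092 ⇒ 0.61
e^(−rT) = e^(−0.079·1.25) = 0.9060
N(−d₂) = N(-0.61) = 0.2709;  N(−d₁) = N(-0.87) = 0.1922
P = 420·0.9060·0.2709 − 460·0.1922 = 103.0829 − 88.4120 = 14.6709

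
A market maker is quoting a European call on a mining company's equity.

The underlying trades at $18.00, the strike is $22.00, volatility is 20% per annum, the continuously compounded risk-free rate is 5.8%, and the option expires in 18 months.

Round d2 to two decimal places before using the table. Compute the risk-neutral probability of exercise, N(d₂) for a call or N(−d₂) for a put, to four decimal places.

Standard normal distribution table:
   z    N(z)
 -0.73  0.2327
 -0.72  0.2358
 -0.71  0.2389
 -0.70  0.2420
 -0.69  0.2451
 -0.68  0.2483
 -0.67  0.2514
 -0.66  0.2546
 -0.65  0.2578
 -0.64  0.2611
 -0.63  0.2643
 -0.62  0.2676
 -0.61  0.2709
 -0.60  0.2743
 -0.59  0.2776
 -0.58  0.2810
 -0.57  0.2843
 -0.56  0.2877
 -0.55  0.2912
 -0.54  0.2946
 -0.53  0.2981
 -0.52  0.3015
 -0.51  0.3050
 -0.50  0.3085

0.2776

σ√T = 0.2 × 1.2247 = 0.2449
ln(S/K) + (r + σ²/2)T = ln(18/22) + (0.058 + 0.2²/2)·1.5 = -0.2007 + 0.1170 = -0.0837
d₁ = -0.0837 / 0.2449 = -0.3416 which rounds to -0.34
d₂ = d₁ − σ√T = -0.3416 − 0.2449 = -0.5865 which rounds to -0.59
Risk-neutral Pr[S_T > K] = N(d₂) = N(-0.59) = 0.2776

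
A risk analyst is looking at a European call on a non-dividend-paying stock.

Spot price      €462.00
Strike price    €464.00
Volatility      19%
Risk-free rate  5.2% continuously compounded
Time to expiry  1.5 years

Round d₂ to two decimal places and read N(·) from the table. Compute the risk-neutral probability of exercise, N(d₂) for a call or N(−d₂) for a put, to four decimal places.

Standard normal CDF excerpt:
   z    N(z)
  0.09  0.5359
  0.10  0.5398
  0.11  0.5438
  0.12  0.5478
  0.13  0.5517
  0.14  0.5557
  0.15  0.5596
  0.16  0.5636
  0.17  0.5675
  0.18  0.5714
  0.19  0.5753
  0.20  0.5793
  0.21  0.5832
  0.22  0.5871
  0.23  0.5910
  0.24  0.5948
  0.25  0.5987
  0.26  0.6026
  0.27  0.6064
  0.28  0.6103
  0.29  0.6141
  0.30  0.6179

σ√T = 0.19·√1.5 = 0.2327
d₁ = [ln(462/464) + (0.052 + ½·0.19²)·1.5] / (σ√T) = (-0.0043 + 0.1051) / 0.2327 = 0.4330 ≈ 0.43
d₂ = 0.4330 − 0.2327 = 0.2003 ≈ 0.20
Pr(exercise) under Q = N(d₂) = 0.5793

0.5793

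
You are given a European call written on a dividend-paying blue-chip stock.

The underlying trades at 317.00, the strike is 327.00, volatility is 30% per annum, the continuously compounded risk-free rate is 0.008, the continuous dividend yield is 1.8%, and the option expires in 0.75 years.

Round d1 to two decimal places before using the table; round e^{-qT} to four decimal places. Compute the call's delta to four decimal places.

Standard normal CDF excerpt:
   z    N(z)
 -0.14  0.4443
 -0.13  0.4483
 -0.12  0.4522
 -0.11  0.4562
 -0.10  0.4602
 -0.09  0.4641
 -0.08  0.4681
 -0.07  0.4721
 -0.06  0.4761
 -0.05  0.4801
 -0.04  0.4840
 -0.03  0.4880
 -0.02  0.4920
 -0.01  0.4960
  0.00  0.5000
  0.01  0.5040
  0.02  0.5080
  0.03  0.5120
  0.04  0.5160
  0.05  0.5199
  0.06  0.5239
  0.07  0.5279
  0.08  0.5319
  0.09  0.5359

σ√T = 0.3·√0.75 = 0.2598
ln(S/K) + (r − q + σ²/2)T = ln(317/327) + (0.008 − 0.018 + 0.3²/2)·0.75 = -0.0311 + 0.0263 = -0.0048
d₁ = -0.0048 / 0.2598 = -0.0185 which rounds to -0.02
N(d₁) = N(-0.02) = 0.4920
Δ_call = exp(−qT)·N(d₁) = 0.9866·0.4920 = 0.4854

0.4854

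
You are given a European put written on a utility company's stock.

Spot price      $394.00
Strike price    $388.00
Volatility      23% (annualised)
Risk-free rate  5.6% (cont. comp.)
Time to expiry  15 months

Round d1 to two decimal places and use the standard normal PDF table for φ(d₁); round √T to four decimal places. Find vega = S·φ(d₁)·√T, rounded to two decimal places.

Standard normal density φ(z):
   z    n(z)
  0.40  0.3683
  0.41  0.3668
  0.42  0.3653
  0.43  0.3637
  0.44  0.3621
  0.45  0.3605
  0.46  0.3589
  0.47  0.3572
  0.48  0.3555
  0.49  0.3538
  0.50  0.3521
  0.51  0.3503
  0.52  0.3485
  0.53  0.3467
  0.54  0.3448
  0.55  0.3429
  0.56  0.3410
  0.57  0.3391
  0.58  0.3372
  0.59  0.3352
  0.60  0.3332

T = 1.25;  σ√T = 0.2571
d₁ = [ln(394/388) + (0.056 + 0.23²/2)·1.25] / 0.2571 = [0.0153 + 0.1031] / 0.2571 = 0.4605 which rounds to 0.46
√T = √1.25 = 1.1180
φ(d₁) = φ(0.46) = 0.3589
vega = S·φ(d₁)·√T = 394·0.3589·1.1180 = 158.0926
(The call has the same vega.)

158.09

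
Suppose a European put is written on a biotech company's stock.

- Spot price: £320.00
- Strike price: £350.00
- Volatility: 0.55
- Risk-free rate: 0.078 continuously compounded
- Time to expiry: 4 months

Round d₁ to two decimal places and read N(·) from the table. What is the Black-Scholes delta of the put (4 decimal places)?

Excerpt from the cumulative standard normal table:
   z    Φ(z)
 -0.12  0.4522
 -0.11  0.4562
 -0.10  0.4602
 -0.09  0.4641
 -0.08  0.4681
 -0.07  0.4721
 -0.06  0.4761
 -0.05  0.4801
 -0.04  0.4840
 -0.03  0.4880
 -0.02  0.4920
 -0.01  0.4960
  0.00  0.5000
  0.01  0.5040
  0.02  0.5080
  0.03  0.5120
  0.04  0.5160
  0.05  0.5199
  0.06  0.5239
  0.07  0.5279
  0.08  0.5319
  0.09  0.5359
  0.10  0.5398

-0.5160

σ√T = 0.55 × 0.5774 = 0.3175
d₁ = [ln(320/350) + (0.078 + 0.55²/2)·0.3333] / 0.3175 = [-0.0896 + 0.0764] / 0.3175 = -0.0416 which rounds to -0.04
N(d₁) = N(-0.04) = 0.4840
Δ_put = N(d₁) − 1 = 0.4840 − 1 = -0.5160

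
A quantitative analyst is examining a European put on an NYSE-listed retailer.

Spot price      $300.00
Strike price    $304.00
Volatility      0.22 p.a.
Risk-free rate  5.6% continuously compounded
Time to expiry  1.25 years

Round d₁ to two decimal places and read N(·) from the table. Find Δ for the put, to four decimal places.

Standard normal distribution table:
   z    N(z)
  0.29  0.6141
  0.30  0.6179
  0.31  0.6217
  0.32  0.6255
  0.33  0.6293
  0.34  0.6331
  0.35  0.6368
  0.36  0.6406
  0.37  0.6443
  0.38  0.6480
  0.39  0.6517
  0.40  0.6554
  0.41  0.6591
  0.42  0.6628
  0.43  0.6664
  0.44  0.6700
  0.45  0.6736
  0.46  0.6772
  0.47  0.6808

T = 1.25;  σ√T = 0.2460
d₁ = [ln(300/304) + (0.056 + ½·0.22²)·1.25] / (σ√T) = (-0.0132 + 0.1002) / 0.2460 = 0.3537 ≈ 0.35
N(d₁) = N(0.35) = 0.6368
Δ_put = N(d₁) − 1 = 0.6368 − 1 = -0.3632

-0.3632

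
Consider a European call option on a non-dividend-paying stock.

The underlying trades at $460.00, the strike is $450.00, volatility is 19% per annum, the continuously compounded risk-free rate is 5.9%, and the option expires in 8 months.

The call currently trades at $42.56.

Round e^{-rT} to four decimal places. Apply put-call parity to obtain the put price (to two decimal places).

$15.19

exp(−rT) = exp(−0.059·0.6667) = 0.9614
Put-call parity: C − P = S − K·e^(−rT) = 460 − 450·0.9614 = 460 − 432.6300 = 27.3700
P = C − (C − P) = 42.56 − (27.3700) = 15.1900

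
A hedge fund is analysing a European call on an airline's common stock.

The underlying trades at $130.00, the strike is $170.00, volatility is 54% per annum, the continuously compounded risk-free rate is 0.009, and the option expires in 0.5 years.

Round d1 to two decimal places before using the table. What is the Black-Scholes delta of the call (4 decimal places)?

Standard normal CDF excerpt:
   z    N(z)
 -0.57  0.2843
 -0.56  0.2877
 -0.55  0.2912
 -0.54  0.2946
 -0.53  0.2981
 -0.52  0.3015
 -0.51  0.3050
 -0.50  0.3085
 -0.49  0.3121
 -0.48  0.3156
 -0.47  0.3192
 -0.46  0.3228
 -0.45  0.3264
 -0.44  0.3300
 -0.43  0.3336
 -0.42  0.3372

σ√T = 0.54 × 0.7071 = 0.3818
ln(S/K) + (r + σ²/2)T = ln(130/170) + (0.009 + 0.54²/2)·0.5 = -0.2683 + 0.0774 = -0.1909
d₁ = -0.1909 / 0.3818 = -0.4999 which rounds to -0.50
N(d₁) = N(-0.50) = 0.3085
Δ_call = N(d₁) = 0.3085

0.3085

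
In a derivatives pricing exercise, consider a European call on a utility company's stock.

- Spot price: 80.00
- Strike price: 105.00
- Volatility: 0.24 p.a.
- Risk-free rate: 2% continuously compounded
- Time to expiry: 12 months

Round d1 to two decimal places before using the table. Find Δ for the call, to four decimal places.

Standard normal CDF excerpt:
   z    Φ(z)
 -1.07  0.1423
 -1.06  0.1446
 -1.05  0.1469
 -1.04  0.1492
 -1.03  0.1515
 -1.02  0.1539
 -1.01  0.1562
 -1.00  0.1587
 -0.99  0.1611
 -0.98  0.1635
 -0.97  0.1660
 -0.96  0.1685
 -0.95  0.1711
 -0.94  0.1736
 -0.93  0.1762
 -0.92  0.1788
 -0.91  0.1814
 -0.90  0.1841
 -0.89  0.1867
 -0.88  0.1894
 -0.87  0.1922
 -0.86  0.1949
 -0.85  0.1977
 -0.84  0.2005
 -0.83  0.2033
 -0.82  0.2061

0.1762

T = 1;  σ√T = 0.2400
ln(S/K) + (r + σ²/2)T = ln(80/105) + (0.02 + 0.24²/2)·1 = -0.2719 + 0.0488 = -0.2231
d₁ = -0.2231 / 0.2400 = -0.9297 ⇒ -0.93
N(d₁) = N(-0.93) = 0.1762
Δ_call = N(d₁) = 0.1762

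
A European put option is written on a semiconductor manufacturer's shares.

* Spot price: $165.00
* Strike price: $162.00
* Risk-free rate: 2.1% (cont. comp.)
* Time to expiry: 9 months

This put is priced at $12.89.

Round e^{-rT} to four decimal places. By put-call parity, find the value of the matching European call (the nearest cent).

$18.42

exp(−rT) = exp(−0.021·0.75) = 0.9844
Put-call parity: C − P = S − K·e^(−rT) = 165 − 162·0.9844 = 165 − 159.4728 = 5.5272
C = P + (C − P) = 12.89 + (5.5272) = 18.4172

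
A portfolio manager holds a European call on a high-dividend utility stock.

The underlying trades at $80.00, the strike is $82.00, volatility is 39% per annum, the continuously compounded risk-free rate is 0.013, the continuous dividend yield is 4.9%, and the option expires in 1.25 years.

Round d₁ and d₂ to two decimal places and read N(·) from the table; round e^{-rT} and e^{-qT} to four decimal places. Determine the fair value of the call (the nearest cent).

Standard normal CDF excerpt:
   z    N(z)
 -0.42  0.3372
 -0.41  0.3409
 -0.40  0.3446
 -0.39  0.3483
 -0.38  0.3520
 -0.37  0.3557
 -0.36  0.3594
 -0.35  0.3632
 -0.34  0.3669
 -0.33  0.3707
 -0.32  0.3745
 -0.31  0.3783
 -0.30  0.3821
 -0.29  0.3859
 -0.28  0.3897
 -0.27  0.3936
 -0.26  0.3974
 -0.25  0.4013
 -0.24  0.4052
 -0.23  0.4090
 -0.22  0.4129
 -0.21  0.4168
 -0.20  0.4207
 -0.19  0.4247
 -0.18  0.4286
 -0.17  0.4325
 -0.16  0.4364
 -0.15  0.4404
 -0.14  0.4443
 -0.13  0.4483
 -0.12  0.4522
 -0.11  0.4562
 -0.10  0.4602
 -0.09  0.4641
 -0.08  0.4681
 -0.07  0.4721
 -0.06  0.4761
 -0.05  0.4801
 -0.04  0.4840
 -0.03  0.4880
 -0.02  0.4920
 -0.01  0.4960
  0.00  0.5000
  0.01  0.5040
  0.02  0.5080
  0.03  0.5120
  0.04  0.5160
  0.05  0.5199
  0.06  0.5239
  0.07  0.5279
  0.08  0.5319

$11.02

σ√T = 0.39 × 1.1180 = 0.4360
d₁ = [ln(80/82) + (0.013 − 0.049 + 0.39²/2)·1.25] / 0.4360 = [-0.0247 + 0.0501] / 0.4360 = 0.0582 which rounds to 0.06
d₂ = d₁ − σ√T = 0.0582 − 0.4360 = -0.3778 which rounds to -0.38
e^(−qT) = e^(−0.049·1.25) = 0.9406;  e^(−rT) = e^(−0.013·1.25) = 0.9839
N(d₁) = N(0.06) = 0.5239;  N(d₂) = N(-0.38) = 0.3520
C = 80·0.9406·0.5239 − 82·0.9839·0.3520 = 39.4224 − 28.3993 = 11.0231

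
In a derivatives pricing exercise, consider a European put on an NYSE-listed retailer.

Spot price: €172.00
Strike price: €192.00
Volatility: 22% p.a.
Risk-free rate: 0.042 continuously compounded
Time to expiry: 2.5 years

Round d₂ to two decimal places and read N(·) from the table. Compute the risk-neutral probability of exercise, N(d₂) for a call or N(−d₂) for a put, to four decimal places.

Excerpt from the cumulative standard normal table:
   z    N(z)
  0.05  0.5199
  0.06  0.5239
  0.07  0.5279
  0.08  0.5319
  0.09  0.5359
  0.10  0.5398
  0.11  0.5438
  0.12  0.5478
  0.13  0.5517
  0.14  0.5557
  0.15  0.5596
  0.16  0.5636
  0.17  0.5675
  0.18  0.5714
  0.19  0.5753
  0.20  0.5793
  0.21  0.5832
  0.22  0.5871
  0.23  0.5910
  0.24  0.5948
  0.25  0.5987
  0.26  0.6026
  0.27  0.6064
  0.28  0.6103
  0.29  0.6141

0.5753

σ√T = 0.22 × 1.5811 = 0.3479
d₁ = [ln(172/192) + (0.042 + 0.22²/2)·2.5] / 0.3479 = [-0.1100 + 0.1655] / 0.3479 = 0.1595 ⇒ 0.16
d₂ = d₁ − σ√T = 0.1595 − 0.3479 = -0.1883 ⇒ -0.19
Risk-neutral Pr[S_T < K] = N(−d₂) = N(0.19) = 0.5753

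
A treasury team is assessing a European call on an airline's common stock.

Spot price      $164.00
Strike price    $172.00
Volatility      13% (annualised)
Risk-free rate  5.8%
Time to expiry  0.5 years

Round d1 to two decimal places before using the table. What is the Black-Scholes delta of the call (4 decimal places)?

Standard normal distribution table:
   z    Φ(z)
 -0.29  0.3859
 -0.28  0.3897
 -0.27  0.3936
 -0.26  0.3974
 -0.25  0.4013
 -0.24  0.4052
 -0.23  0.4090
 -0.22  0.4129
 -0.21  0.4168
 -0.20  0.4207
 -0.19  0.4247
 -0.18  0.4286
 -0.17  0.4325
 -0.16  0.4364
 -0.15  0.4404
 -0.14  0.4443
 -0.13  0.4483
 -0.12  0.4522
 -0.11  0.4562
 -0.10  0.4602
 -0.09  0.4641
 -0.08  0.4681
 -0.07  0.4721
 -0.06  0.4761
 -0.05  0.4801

T = 0.5;  σ√T = 0.0919
ln(S/K) + (r + σ²/2)T = ln(164/172) + (0.058 + 0.13²/2)·0.5 = -0.0476 + 0.0332 = -0.0144
d₁ = -0.0144 / 0.0919 = -0.1567 ≈ -0.16
N(d₁) = N(-0.16) = 0.4364
Δ_call = N(d₁) = 0.4364

0.4364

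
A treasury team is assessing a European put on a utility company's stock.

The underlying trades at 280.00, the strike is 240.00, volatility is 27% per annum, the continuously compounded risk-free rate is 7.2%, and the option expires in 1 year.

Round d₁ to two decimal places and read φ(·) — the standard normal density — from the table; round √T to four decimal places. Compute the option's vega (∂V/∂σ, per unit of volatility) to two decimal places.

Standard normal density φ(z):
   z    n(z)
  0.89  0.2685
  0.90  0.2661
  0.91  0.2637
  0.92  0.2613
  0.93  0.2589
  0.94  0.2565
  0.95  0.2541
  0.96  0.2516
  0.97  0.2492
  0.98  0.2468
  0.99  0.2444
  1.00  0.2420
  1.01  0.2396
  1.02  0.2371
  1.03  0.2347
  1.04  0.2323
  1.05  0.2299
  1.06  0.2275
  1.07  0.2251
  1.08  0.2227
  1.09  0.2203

σ√T = 0.27 × 1.0000 = 0.2700
d₁ = [ln(280/240) + (0.072 + 0.27²/2)·1] / 0.2700 = [0.1542 + 0.1084] / 0.2700 = 0.9726 → 0.97
√T = √1 = 1.0000
φ(d₁) = φ(0.97) = 0.2492
vega = S·φ(d₁)·√T = 280·0.2492·1.0000 = 69.7760

69.78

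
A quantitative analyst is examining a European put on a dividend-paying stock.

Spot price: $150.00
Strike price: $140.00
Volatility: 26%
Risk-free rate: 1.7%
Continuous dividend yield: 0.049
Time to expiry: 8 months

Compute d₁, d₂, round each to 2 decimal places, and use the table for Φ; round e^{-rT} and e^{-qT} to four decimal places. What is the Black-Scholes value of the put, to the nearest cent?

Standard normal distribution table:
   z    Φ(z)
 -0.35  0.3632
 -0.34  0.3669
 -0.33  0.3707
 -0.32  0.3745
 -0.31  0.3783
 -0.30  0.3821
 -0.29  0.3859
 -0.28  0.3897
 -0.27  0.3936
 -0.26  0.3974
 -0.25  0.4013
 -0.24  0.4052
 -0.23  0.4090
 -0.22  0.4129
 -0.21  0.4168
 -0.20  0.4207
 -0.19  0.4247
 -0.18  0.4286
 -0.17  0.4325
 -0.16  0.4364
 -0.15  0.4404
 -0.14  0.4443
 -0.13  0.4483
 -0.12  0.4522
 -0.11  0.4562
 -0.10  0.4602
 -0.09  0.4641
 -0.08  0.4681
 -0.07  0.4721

T = 0.6667;  σ√T = 0.2123
d₁ = [ln(150/140) + (0.017 − 0.049 + 0.26²/2)·0.6667] / 0.2123 = [0.0690 + 0.0012] / 0.2123 = 0.3306 which rounds to 0.33
d₂ = d₁ − σ√T = 0.3306 − 0.2123 = 0.1184 which rounds to 0.12
exp(−qT) = exp(−0.049·0.6667) = 0.9679;  exp(−rT) = exp(−0.017·0.6667) = 0.9887
N(−d₂) = N(-0.12) = 0.4522;  N(−d₁) = N(-0.33) = 0.3707
P = 140·0.9887·0.4522 − 150·0.9679·0.3707 = 62.5926 − 53.8201 = 8.7725

$8.77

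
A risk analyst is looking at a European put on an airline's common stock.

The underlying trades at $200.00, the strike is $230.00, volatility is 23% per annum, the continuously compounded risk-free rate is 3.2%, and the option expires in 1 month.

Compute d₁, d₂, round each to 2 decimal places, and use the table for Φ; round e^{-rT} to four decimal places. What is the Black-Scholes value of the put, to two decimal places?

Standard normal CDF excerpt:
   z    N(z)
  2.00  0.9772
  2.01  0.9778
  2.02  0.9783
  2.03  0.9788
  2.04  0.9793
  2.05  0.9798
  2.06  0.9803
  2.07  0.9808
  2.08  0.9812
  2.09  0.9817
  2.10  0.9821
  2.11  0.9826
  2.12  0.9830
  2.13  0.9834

T = 0.08333;  σ√T = 0.0664
ln(S/K) + (r + σ²/2)T = ln(200/230) + (0.032 + 0.23²/2)·0.08333 = -0.1398 + 0.0049 = -0.1349
d₁ = -0.1349 / 0.0664 = -2.0316 → -2.03
d₂ = d₁ − σ√T = -2.0316 − 0.0664 = -2.0980 → -2.10
exp(−rT) = exp(−0.032·0.08333) = 0.9973
N(−d₂) = N(2.10) = 0.9821;  N(−d₁) = N(2.03) = 0.9788
P = 230·0.9973·0.9821 − 200·0.9788 = 225.2731 − 195.7600 = 29.5131

$29.51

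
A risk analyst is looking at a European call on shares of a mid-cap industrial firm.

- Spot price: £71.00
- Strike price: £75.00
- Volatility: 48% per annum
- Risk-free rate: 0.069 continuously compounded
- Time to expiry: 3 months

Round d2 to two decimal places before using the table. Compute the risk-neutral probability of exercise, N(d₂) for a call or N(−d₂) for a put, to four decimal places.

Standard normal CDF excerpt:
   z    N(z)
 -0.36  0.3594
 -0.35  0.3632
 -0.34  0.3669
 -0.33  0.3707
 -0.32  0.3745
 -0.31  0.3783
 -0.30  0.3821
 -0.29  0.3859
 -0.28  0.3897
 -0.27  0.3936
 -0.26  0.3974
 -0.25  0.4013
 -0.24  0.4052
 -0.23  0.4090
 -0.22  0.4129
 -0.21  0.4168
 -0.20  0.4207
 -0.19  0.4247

σ√T = 0.48·√0.25 = 0.2400
d₁ = [ln(71/75) + (0.069 + 0.48²/2)·0.25] / 0.2400 = [-0.0548 + 0.0461] / 0.2400 = -0.0365 which rounds to -0.04
d₂ = d₁ − σ√T = -0.0365 − 0.2400 = -0.2765 which rounds to -0.28
Pr(exercise) under Q = N(d₂) = 0.3897

0.3897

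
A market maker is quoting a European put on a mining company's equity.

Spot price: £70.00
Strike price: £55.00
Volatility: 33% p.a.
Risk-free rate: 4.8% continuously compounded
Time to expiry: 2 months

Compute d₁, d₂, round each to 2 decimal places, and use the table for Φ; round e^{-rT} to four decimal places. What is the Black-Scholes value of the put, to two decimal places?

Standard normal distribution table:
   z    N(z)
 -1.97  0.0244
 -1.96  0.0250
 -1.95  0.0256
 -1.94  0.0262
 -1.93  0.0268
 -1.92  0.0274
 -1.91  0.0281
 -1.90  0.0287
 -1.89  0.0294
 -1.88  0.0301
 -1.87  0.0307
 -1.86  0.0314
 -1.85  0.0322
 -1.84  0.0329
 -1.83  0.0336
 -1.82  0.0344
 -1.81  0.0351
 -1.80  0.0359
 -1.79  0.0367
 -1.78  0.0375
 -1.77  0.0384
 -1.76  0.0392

£0.13

T = 0.1667;  σ√T = 0.1347
d₁ = [ln(70/55) + (0.048 + ½·0.33²)·0.1667] / (σ√T) = (0.2412 + 0.0171) / 0.1347 = 1.9168 ≈ 1.92
d₂ = 1.9168 − 0.1347 = 1.7821 ≈ 1.78
e^(−rT) = e^(−0.048·0.1667) = 0.9920
P = 55·0.9920·N(-1.78) − 70·N(-1.92) = 55·0.9920·0.0375 − 70·0.0274 = 2.0460 − 1.9180 = 0.1280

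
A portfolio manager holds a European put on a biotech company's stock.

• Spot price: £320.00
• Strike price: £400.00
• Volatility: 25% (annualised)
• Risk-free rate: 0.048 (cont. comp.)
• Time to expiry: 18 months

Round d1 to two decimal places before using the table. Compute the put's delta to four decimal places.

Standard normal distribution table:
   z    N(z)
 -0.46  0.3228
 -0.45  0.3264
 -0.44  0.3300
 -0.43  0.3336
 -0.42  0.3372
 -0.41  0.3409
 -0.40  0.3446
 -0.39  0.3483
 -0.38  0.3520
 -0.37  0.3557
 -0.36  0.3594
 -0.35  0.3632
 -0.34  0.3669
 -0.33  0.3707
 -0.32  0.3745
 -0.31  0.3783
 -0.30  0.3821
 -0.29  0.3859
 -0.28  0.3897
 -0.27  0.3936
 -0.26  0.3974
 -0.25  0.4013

T = 1.5;  σ√T = 0.3062
d₁ = [ln(320/400) + (0.048 + ½·0.25²)·1.5] / (σ√T) = (-0.2231 + 0.1189) / 0.3062 = -0.3405 which rounds to -0.34
N(d₁) = N(-0.34) = 0.3669
Δ_put = N(d₁) − 1 = 0.3669 − 1 = -0.6331

-0.6331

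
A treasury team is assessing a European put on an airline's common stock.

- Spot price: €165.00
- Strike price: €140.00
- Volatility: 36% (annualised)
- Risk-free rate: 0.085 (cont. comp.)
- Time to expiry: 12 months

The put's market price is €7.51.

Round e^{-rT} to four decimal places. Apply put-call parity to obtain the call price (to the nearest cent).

€43.92

exp(−rT) = exp(−0.085·1) = 0.9185
Put-call parity: C − P = S − K·e^(−rT) = 165 − 140·0.9185 = 165 − 128.5900 = 36.4100
C = P + (C − P) = 7.51 + (36.4100) = 43.9200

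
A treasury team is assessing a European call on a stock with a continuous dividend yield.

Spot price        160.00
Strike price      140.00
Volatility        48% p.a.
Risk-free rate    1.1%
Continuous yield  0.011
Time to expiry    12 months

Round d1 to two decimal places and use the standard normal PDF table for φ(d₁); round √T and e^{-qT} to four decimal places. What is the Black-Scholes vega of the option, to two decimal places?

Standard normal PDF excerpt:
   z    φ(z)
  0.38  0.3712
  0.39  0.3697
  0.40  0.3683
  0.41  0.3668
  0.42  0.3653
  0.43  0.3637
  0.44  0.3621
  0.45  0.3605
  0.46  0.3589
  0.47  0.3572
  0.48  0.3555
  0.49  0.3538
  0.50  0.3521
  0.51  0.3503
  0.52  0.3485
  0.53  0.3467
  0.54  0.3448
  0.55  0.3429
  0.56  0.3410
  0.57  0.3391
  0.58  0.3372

T = 1;  σ√T = 0.4800
d₁ = [ln(160/140) + (0.011 − 0.011 + 0.48²/2)·1] / 0.4800 = [0.1335 + 0.1152] / 0.4800 = 0.5182 ≈ 0.52
√T = √1 = 1.0000
φ(d₁) = φ(0.52) = 0.3485
exp(−qT) = exp(−0.011·1) = 0.9891
vega = S·exp(−qT)·φ(d₁)·√T = 160·0.9891·0.3485·1.0000 = 55.1522

55.15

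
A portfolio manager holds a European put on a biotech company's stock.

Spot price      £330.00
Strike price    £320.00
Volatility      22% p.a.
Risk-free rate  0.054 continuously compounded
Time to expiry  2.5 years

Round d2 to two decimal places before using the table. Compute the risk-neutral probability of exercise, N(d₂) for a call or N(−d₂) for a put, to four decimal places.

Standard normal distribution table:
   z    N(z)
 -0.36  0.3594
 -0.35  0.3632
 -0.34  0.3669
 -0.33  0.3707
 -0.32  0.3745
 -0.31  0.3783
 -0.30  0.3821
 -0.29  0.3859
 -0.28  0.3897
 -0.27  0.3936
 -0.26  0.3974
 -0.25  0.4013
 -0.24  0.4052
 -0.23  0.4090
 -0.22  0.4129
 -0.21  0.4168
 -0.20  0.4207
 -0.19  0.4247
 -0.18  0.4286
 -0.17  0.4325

0.3821

σ√T = 0.22·√2.5 = 0.3479
d₁ = [ln(330/320) + (0.054 + ½·0.22²)·2.5] / (σ√T) = (0.0308 + 0.1955) / 0.3479 = 0.6505 ⇒ 0.65
d₂ = 0.6505 − 0.3479 = 0.3026 ⇒ 0.30
Pr(exercise) under Q = N(−d₂) = N(-0.30) = 0.3821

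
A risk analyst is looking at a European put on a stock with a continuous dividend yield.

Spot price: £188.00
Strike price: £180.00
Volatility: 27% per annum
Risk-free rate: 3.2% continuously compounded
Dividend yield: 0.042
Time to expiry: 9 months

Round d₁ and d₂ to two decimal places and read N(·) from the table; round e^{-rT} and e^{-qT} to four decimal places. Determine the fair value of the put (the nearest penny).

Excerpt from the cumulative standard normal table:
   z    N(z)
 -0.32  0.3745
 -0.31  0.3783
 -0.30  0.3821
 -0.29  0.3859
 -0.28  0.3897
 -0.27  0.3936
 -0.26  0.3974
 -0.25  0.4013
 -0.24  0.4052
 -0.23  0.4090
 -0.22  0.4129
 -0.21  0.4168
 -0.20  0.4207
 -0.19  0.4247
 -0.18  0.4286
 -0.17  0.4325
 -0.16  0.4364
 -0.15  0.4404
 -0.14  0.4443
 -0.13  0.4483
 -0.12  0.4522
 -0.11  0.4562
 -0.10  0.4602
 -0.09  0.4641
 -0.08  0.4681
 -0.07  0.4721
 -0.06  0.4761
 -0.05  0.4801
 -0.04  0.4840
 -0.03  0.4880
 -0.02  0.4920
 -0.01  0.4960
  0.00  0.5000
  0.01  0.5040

£13.35

T = 0.75;  σ√T = 0.2338
ln(S/K) + (r − q + σ²/2)T = ln(188/180) + (0.032 − 0.042 + 0.27²/2)·0.75 = 0.0435 + 0.0198 = 0.0633
d₁ = 0.0633 / 0.2338 = 0.2708 ⇒ 0.27
d₂ = d₁ − σ√T = 0.2708 − 0.2338 = 0.0370 ⇒ 0.04
exp(−qT) = exp(−0.042·0.75) = 0.9690;  exp(−rT) = exp(−0.032·0.75) = 0.9763
N(−d₂) = N(-0.04) = 0.4840;  N(−d₁) = N(-0.27) = 0.3936
P = 180·0.9763·0.4840 − 188·0.9690·0.3936 = 85.0553 − 71.7029 = 13.3524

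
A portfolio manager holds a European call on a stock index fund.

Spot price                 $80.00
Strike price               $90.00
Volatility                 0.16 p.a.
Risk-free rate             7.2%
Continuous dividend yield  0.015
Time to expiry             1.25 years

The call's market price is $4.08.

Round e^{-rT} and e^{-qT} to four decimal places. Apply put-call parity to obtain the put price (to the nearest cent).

$7.82

e^(−qT) = e^(−0.015·1.25) = 0.9814;  e^(−rT) = e^(−0.072·1.25) = 0.9139
Put-call parity: C − P = S·e^(−qT) − K·e^(−rT) = 80·0.9814 − 90·0.9139 = 78.5120 − 82.2510 = -3.7390
P = C − (C − P) = 4.08 − (-3.7390) = 7.8190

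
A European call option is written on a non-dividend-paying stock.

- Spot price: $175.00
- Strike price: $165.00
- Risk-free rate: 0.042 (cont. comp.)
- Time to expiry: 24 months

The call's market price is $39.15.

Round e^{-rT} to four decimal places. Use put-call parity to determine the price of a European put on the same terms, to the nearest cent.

$15.85

e^(−rT) = e^(−0.042·2) = 0.9194
Put-call parity: C − P = S − K·e^(−rT) = 175 − 165·0.9194 = 175 − 151.7010 = 23.2990
P = C − (C − P) = 39.15 − (23.2990) = 15.8510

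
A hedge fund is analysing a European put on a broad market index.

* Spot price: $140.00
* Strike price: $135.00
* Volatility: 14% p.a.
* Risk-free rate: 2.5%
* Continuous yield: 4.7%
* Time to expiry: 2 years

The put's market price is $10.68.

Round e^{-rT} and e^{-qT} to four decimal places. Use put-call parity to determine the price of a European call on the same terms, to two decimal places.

$9.71

exp(−qT) = exp(−0.047·2) = 0.9103;  exp(−rT) = exp(−0.025·2) = 0.9512
Put-call parity: C − P = S·e^(−qT) − K·e^(−rT) = 140·0.9103 − 135·0.9512 = 127.4420 − 128.4120 = -0.9700
C = P + (C − P) = 10.68 + (-0.9700) = 9.7100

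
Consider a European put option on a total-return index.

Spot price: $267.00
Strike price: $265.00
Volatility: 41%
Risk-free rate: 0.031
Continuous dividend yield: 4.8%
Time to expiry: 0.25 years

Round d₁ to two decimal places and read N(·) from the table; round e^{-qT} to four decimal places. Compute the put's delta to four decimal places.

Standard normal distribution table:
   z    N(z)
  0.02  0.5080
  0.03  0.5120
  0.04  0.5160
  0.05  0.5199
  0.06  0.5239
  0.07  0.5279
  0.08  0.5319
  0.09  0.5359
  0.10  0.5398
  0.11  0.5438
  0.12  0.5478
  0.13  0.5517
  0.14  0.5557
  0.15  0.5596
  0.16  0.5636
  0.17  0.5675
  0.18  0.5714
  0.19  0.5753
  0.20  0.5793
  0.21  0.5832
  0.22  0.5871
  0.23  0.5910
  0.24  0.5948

-0.4468

σ√T = 0.41 × 0.5000 = 0.2050
d₁ = [ln(267/265) + (0.031 − 0.048 + 0.41²/2)·0.25] / 0.2050 = [0.0075 + 0.0168] / 0.2050 = 0.1184 → 0.12
N(d₁) = N(0.12) = 0.5478
Δ_put = exp(−qT)·(N(d₁) − 1) = 0.9881·(0.5478 − 1) = -0.4468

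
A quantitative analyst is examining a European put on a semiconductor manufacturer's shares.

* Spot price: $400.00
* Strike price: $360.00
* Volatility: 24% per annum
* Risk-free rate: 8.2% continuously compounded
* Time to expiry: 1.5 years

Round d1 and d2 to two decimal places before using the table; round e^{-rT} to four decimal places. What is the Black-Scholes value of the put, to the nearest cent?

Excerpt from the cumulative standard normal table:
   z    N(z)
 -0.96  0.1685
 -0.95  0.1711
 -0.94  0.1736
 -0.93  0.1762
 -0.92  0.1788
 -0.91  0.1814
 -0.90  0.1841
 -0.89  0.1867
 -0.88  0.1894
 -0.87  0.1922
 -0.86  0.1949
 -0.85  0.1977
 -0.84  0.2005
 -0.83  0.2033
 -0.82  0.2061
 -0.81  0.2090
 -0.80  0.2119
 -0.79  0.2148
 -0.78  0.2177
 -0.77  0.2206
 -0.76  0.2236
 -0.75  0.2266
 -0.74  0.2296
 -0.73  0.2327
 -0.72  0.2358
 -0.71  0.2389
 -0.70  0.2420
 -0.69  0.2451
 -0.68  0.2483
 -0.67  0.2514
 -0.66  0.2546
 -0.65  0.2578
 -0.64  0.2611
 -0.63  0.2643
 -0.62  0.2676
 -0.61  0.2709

$12.62

T = 1.5;  σ√T = 0.2939
d₁ = [ln(400/360) + (0.082 + 0.24²/2)·1.5] / 0.2939 = [0.1054 + 0.1662] / 0.2939 = 0.9239 which rounds to 0.92
d₂ = d₁ − σ√T = 0.9239 − 0.2939 = 0.6299 which rounds to 0.63
exp(−rT) = exp(−0.082·1.5) = 0.8843
N(−d₂) = N(-0.63) = 0.2643;  N(−d₁) = N(-0.92) = 0.1788
P = 360·0.8843·0.2643 − 400·0.1788 = 84.1394 − 71.5200 = 12.6194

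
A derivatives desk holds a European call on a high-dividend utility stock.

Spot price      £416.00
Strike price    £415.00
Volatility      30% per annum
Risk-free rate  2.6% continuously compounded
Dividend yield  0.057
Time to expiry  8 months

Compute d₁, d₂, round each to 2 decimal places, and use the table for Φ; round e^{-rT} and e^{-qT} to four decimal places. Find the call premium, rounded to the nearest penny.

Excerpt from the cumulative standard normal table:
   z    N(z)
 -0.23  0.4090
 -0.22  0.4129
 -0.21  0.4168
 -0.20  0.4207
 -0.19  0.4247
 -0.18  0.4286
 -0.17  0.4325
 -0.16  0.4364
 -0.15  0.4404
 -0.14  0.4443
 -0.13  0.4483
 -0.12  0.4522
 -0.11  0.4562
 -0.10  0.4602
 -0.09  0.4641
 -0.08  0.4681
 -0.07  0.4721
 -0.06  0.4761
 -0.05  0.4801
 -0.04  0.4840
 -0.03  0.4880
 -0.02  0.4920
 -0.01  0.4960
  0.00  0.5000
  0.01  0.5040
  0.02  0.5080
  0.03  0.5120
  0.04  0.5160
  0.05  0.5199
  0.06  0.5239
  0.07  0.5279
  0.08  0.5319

£36.62

σ√T = 0.3·√0.6667 = 0.2449
d₁ = [ln(416/415) + (0.026 − 0.057 + 0.3²/2)·0.6667] / 0.2449 = [0.0024 + 0.0093] / 0.2449 = 0.0479 ≈ 0.05
d₂ = d₁ − σ√T = 0.0479 − 0.2449 = -0.1970 ≈ -0.20
exp(−qT) = exp(−0.057·0.6667) = 0.9627;  exp(−rT) = exp(−0.026·0.6667) = 0.9828
N(d₁) = N(0.05) = 0.5199;  N(d₂) = N(-0.20) = 0.4207
C = 416·0.9627·0.5199 − 415·0.9828·0.4207 = 208.2112 − 171.5875 = 36.6237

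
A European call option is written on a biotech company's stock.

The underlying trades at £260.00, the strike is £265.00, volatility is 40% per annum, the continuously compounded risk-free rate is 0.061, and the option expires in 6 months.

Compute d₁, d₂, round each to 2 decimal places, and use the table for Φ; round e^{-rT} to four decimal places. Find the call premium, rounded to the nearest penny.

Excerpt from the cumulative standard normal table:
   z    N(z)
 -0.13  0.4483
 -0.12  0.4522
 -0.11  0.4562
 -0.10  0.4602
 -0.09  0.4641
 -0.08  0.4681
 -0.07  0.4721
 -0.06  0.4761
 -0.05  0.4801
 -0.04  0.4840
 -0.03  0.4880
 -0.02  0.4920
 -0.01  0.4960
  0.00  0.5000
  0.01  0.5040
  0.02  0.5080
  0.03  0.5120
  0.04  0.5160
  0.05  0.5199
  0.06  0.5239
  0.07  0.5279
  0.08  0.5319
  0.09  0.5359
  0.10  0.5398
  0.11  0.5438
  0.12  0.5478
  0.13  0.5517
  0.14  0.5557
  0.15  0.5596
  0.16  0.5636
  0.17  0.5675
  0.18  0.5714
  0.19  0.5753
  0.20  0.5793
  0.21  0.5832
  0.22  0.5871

σ√T = 0.4 × 0.7071 = 0.2828
d₁ = [ln(260/265) + (0.061 + ½·0.4²)·0.5] / (σ√T) = (-0.0190 + 0.0705) / 0.2828 = 0.1819 ⇒ 0.18
d₂ = 0.1819 − 0.2828 = -0.1009 ⇒ -0.10
exp(−rT) = exp(−0.061·0.5) = 0.9700
C = 260·N(0.18) − 265·0.9700·N(-0.10) = 260·0.5714 − 265·0.9700·0.4602 = 148.5640 − 118.2944 = 30.2696

£30.27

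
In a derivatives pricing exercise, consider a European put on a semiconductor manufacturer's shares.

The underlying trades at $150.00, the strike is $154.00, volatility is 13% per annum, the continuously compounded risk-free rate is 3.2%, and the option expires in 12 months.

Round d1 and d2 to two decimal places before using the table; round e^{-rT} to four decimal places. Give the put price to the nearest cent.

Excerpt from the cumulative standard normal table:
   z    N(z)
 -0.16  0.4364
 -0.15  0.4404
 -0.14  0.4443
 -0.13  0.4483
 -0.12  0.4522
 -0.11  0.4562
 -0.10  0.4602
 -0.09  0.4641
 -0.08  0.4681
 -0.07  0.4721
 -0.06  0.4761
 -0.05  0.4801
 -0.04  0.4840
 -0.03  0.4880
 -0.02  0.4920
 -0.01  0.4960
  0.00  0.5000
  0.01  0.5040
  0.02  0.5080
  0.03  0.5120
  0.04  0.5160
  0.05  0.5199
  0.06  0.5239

$7.34

σ√T = 0.13·√1 = 0.1300
ln(S/K) + (r + σ²/2)T = ln(150/154) + (0.032 + 0.13²/2)·1 = -0.0263 + 0.0404 = 0.0141
d₁ = 0.0141 / 0.1300 = 0.1087 ≈ 0.11
d₂ = d₁ − σ√T = 0.1087 − 0.1300 = -0.0213 ≈ -0.02
e^(−rT) = e^(−0.032·1) = 0.9685
N(−d₂) = N(0.02) = 0.5080;  N(−d₁) = N(-0.11) = 0.4562
P = 154·0.9685·0.5080 − 150·0.4562 = 75.7677 − 68.4300 = 7.3377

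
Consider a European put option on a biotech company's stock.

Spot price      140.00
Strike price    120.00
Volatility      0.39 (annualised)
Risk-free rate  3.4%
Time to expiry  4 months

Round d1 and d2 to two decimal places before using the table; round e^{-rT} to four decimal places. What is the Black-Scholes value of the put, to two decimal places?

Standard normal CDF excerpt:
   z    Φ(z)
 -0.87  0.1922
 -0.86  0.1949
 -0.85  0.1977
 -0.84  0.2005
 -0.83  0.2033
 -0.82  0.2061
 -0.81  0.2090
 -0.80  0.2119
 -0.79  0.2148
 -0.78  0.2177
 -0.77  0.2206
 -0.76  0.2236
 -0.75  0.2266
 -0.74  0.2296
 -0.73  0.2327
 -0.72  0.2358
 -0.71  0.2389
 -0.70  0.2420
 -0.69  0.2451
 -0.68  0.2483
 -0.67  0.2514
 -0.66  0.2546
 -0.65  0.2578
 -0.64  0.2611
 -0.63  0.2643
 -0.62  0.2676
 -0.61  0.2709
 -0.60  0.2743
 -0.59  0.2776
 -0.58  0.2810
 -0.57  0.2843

4.07

σ√T = 0.39·√0.3333 = 0.2252
d₁ = [ln(140/120) + (0.034 + ½·0.39²)·0.3333] / (σ√T) = (0.1542 + 0.0367) / 0.2252 = 0.8475 ⇒ 0.85
d₂ = 0.8475 − 0.2252 = 0.6224 ⇒ 0.62
e^(−rT) = e^(−0.034·0.3333) = 0.9887
N(−d₂) = N(-0.62) = 0.2676;  N(−d₁) = N(-0.85) = 0.1977
P = 120·0.9887·0.2676 − 140·0.1977 = 31.7491 − 27.6780 = 4.0711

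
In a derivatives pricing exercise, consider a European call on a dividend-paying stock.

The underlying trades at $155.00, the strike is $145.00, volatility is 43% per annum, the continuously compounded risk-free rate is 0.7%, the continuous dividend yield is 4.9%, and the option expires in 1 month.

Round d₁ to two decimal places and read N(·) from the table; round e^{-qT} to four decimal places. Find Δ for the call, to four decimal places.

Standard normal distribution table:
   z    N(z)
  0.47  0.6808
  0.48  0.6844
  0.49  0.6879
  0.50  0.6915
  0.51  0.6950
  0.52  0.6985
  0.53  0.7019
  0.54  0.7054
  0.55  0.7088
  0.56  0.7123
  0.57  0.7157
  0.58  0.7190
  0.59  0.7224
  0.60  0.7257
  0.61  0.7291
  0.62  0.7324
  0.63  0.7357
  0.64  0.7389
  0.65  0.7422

σ√T = 0.43·√0.08333 = 0.1241
d₁ = [ln(155/145) + (0.007 − 0.049 + 0.43²/2)·0.08333] / 0.1241 = [0.0667 + 0.0042] / 0.1241 = 0.5711 → 0.57
N(d₁) = N(0.57) = 0.7157
Δ_call = exp(−qT)·N(d₁) = 0.9959·0.7157 = 0.7128

0.7128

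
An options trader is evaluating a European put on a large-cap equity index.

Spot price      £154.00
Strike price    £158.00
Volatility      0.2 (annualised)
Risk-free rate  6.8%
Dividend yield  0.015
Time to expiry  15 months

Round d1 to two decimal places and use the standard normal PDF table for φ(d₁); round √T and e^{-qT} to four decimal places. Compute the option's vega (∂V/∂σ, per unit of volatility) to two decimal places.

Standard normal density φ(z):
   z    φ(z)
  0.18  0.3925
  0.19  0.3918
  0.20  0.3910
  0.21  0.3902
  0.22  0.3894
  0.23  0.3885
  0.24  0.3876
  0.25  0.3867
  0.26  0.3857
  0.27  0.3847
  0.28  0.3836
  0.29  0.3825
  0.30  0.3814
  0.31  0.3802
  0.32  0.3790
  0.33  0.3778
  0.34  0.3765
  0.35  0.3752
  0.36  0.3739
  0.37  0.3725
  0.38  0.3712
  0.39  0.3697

64.63

σ√T = 0.2 × 1.1180 = 0.2236
d₁ = [ln(154/158) + (0.068 − 0.015 + 0.2²/2)·1.25] / 0.2236 = [-0.0256 + 0.0913] / 0.2236 = 0.2934 ⇒ 0.29
√T = √1.25 = 1.1180
φ(d₁) = φ(0.29) = 0.3825
e^(−qT) = e^(−0.015·1.25) = 0.9814
vega = S·e^(−qT)·φ(d₁)·√T = 154·0.9814·0.3825·1.1180 = 64.6309
(Vega is the same for a European call and put with the same parameters.)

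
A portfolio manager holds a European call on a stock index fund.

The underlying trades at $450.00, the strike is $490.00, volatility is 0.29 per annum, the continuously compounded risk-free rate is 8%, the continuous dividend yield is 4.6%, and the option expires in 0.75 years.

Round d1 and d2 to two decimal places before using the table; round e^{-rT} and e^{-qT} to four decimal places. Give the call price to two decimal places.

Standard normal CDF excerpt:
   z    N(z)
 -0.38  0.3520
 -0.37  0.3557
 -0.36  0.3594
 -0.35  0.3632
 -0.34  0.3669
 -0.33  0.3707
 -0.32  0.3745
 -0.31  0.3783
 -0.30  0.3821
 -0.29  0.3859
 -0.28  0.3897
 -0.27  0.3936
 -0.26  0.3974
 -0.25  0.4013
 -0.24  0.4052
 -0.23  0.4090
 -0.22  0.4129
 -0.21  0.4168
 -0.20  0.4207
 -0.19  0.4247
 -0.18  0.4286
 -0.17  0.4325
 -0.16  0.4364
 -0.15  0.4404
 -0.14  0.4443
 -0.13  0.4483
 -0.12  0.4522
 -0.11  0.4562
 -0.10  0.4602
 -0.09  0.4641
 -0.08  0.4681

$32.47

σ√T = 0.29·√0.75 = 0.2511
ln(S/K) + (r − q + σ²/2)T = ln(450/490) + (0.08 − 0.046 + 0.29²/2)·0.75 = -0.0852 + 0.0570 = -0.0281
d₁ = -0.0281 / 0.2511 = -0.1120 which rounds to -0.11
d₂ = d₁ − σ√T = -0.1120 − 0.2511 = -0.3631 which rounds to -0.36
exp(−qT) = exp(−0.046·0.75) = 0.9661;  exp(−rT) = exp(−0.08·0.75) = 0.9418
N(d₁) = N(-0.11) = 0.4562;  N(d₂) = N(-0.36) = 0.3594
C = 450·0.9661·0.4562 − 490·0.9418·0.3594 = 198.3307 − 165.8566 = 32.4740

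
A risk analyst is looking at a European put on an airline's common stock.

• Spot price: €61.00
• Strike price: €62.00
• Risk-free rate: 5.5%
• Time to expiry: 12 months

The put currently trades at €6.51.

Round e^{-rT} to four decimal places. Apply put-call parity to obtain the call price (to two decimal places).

€8.83

e^(−rT) = e^(−0.055·1) = 0.9465
Put-call parity: C − P = S − K·e^(−rT) = 61 − 62·0.9465 = 61 − 58.6830 = 2.3170
C = P + (C − P) = 6.51 + (2.3170) = 8.8270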